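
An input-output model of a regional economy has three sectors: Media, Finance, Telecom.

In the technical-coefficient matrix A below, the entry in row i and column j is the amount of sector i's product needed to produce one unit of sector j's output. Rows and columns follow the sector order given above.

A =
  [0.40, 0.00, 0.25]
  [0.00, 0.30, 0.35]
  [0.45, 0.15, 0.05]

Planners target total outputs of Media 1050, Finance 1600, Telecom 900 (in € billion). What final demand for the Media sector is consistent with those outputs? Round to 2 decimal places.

d_1 = 405.00

I − A =
  [   0.60     0.00    -0.25]
  [   0.00     0.70    -0.35]
  [  -0.45    -0.15     0.95]
d = (I − A) x:
  d_1 = (+0.60)·1050 + (+0.00)·1600 + (-0.25)·900 = 405.00
  d_2 = (+0.00)·1050 + (+0.70)·1600 + (-0.35)·900 = 805.00
  d_3 = (-0.45)·1050 + (-0.15)·1600 + (+0.95)·900 = 142.50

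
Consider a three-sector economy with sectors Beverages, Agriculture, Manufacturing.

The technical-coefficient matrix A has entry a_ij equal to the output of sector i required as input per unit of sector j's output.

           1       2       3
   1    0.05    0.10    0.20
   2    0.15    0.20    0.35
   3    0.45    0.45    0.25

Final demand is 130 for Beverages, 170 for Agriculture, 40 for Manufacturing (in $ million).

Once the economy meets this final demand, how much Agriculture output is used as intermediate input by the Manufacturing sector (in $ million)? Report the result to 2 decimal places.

z_23 = 188.37

I − A =
  [   0.95    -0.10    -0.20]
  [  -0.15     0.80    -0.35]
  [  -0.45    -0.45     0.75]
Cofactors of I−A, C_ij = (−1)^(i+j)·(minor ij) (rows/columns in the sector order above):
  C_11 = (0.80)(0.75) − (-0.35)(-0.45) = 0.4425
  C_12 = −[(-0.15)(0.75) − (-0.35)(-0.45)] = 0.2700
  C_13 = (-0.15)(-0.45) − (0.80)(-0.45) = 0.4275
  C_21 = −[(-0.10)(0.75) − (-0.20)(-0.45)] = 0.1650
  C_22 = (0.95)(0.75) − (-0.20)(-0.45) = 0.6225
  C_23 = −[(0.95)(-0.45) − (-0.10)(-0.45)] = 0.4725
  C_31 = (-0.10)(-0.35) − (-0.20)(0.80) = 0.1950
  C_32 = −[(0.95)(-0.35) − (-0.20)(-0.15)] = 0.3625
  C_33 = (0.95)(0.80) − (-0.10)(-0.15) = 0.7450
det(I−A) = Σ_j (I−A)_1j·C_1j = (0.95)(0.4425) + (-0.10)(0.2700) + (-0.20)(0.4275) = 0.307875
adj(I−A) = Cᵀ =
  [ 0.4425   0.1650   0.1950]
  [ 0.2700   0.6225   0.3625]
  [ 0.4275   0.4725   0.7450]
(I − A)⁻¹ = adj(I−A) / det(I−A) ≈
  [   1.4373     0.5359     0.6334]
  [   0.8770     2.0219     1.1774]
  [   1.3886     1.5347     2.4198]
First solve x = (I − A)⁻¹ d = adj(I−A)·d / det(I−A); in particular x_3 = (0.4275·130 + 0.4725·170 + 0.7450·40) / 0.307875 = 165.70 / 0.307875 ≈ 538.2054.
Intermediate flow from 2 to 3: z_23 = a_23 · x_3 = 0.35 × 165.70 / 0.307875 = 57.995 / 0.307875 ≈ 188.37.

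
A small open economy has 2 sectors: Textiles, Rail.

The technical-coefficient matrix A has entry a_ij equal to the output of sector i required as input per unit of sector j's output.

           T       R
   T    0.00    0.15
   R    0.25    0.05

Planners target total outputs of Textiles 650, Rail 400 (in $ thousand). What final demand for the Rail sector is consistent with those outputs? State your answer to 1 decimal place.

d_R = 217.5

I − A =
  [   1.00    -0.15]
  [  -0.25     0.95]
d = (I − A) x:
  d_T = (+1.00)·650 + (-0.15)·400 = 590.0
  d_R = (-0.25)·650 + (+0.95)·400 = 217.5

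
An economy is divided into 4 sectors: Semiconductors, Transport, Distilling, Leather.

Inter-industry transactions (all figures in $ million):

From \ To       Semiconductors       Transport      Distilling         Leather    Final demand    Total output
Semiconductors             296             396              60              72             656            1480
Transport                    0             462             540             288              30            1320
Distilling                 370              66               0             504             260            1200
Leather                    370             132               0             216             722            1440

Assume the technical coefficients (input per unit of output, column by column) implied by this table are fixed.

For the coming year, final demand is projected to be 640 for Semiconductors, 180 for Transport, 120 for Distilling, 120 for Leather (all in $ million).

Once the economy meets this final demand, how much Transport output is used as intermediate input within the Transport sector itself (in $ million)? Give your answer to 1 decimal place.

Technical coefficients a_ij = z_ij / X_j:
  a_11 = 296/1480 = 0.20, a_21 = 0/1480 = 0.00, a_31 = 370/1480 = 0.25, a_41 = 370/1480 = 0.25
  a_12 = 396/1320 = 0.30, a_22 = 462/1320 = 0.35, a_32 = 66/1320 = 0.05, a_42 = 132/1320 = 0.10
  a_13 = 60/1200 = 0.05, a_23 = 540/1200 = 0.45, a_33 = 0/1200 = 0.00, a_43 = 0/1200 = 0.00
  a_14 = 72/1440 = 0.05, a_24 = 288/1440 = 0.20, a_34 = 504/1440 = 0.35, a_44 = 216/1440 = 0.15
I − A =
  [   0.80    -0.30    -0.05    -0.05]
  [   0.00     0.65    -0.45    -0.20]
  [  -0.25    -0.05     1.00    -0.35]
  [  -0.25    -0.10     0.00     0.85]
Compute the cofactors C_ij = (−1)^(i+j)·(3×3 minor ij) of I−A; the adjugate is their transpose:
adj(I−A) = Cᵀ =
  [ 0.497625   0.263875   0.143625   0.150500]
  [ 0.185000   0.652500   0.302875   0.289125]
  [ 0.192500   0.152625   0.402875   0.213125]
  [ 0.168125   0.154375   0.077875   0.460125]
det(I−A) = Σ_j (I−A)_1j·C_1j = (0.80)(0.497625) + (-0.30)(0.185000) + (-0.05)(0.192500) + (-0.05)(0.168125) = 0.32456875
(I − A)⁻¹ = adj(I−A) / det(I−A) ≈
  [   1.5332     0.8130     0.4425     0.4637]
  [   0.5700     2.0104     0.9332     0.8908]
  [   0.5931     0.4702     1.2413     0.6566]
  [   0.5180     0.4756     0.2399     1.4177]
First solve x = (I − A)⁻¹ d = adj(I−A)·d / det(I−A); in particular x_2 = (0.185000·640 + 0.652500·180 + 0.302875·120 + 0.289125·120) / 0.32456875 = 306.89 / 0.32456875 ≈ 945.532.
Intermediate flow from 2 to 2: z_22 = a_22 · x_2 = 0.35 × 306.89 / 0.32456875 = 107.4115 / 0.32456875 ≈ 330.9.

z_22 = 330.9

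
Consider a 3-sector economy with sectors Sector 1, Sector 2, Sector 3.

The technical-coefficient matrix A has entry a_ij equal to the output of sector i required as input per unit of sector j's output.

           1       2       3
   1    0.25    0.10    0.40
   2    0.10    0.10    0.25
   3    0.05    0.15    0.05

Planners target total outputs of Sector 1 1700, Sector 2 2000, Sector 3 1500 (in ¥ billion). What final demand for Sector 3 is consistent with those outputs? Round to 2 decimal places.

I − A =
  [   0.75    -0.10    -0.40]
  [  -0.10     0.90    -0.25]
  [  -0.05    -0.15     0.95]
d = (I − A) x:
  d_1 = (+0.75)·1700 + (-0.10)·2000 + (-0.40)·1500 = 475.00
  d_2 = (-0.10)·1700 + (+0.90)·2000 + (-0.25)·1500 = 1255.00
  d_3 = (-0.05)·1700 + (-0.15)·2000 + (+0.95)·1500 = 1040.00

d_3 = 1040.00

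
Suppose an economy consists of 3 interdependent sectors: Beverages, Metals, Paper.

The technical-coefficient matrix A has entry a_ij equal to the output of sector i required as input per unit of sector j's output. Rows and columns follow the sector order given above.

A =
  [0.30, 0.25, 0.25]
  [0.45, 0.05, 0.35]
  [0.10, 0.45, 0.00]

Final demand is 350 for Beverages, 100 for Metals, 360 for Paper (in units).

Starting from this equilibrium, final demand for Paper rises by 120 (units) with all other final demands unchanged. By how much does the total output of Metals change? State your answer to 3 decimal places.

I − A =
  [   0.70    -0.25    -0.25]
  [  -0.45     0.95    -0.35]
  [  -0.10    -0.45     1.00]
Cofactors of I−A, C_ij = (−1)^(i+j)·(minor ij) (rows/columns in the sector order above):
  C_11 = (0.95)(1.00) − (-0.35)(-0.45) = 0.7925
  C_12 = −[(-0.45)(1.00) − (-0.35)(-0.10)] = 0.4850
  C_13 = (-0.45)(-0.45) − (0.95)(-0.10) = 0.2975
  C_21 = −[(-0.25)(1.00) − (-0.25)(-0.45)] = 0.3625
  C_22 = (0.70)(1.00) − (-0.25)(-0.10) = 0.6750
  C_23 = −[(0.70)(-0.45) − (-0.25)(-0.10)] = 0.3400
  C_31 = (-0.25)(-0.35) − (-0.25)(0.95) = 0.3250
  C_32 = −[(0.70)(-0.35) − (-0.25)(-0.45)] = 0.3575
  C_33 = (0.70)(0.95) − (-0.25)(-0.45) = 0.5525
det(I−A) = Σ_j (I−A)_1j·C_1j = (0.70)(0.7925) + (-0.25)(0.4850) + (-0.25)(0.2975) = 0.359125
adj(I−A) = Cᵀ =
  [ 0.7925   0.3625   0.3250]
  [ 0.4850   0.6750   0.3575]
  [ 0.2975   0.3400   0.5525]
(I − A)⁻¹ = adj(I−A) / det(I−A) ≈
  [   2.2068     1.0094     0.9050]
  [   1.3505     1.8796     0.9955]
  [   0.8284     0.9467     1.5385]
Δx = (I − A)⁻¹ Δd with Δd having +120 in the Paper component and 0 elsewhere.
So Δx_2 = L_23 · (+120), where L_23 = adj(I−A)_23 / det(I−A) = 0.3575 / 0.359125.
Δx_2 = 0.3575 × (+120) / 0.359125 = 42.90 / 0.359125 ≈ 119.457.

Δx_2 = 119.457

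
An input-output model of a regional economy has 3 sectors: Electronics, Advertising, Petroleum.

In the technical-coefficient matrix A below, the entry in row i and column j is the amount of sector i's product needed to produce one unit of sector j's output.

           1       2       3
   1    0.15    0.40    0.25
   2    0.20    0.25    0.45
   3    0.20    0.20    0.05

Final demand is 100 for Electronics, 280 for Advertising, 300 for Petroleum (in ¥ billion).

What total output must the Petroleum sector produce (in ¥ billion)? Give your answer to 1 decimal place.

I − A =
  [   0.85    -0.40    -0.25]
  [  -0.20     0.75    -0.45]
  [  -0.20    -0.20     0.95]
Cofactors of I−A, C_ij = (−1)^(i+j)·(minor ij) (rows/columns in the sector order above):
  C_11 = (0.75)(0.95) − (-0.45)(-0.20) = 0.6225
  C_12 = −[(-0.20)(0.95) − (-0.45)(-0.20)] = 0.2800
  C_13 = (-0.20)(-0.20) − (0.75)(-0.20) = 0.1900
  C_21 = −[(-0.40)(0.95) − (-0.25)(-0.20)] = 0.4300
  C_22 = (0.85)(0.95) − (-0.25)(-0.20) = 0.7575
  C_23 = −[(0.85)(-0.20) − (-0.40)(-0.20)] = 0.2500
  C_31 = (-0.40)(-0.45) − (-0.25)(0.75) = 0.3675
  C_32 = −[(0.85)(-0.45) − (-0.25)(-0.20)] = 0.4325
  C_33 = (0.85)(0.75) − (-0.40)(-0.20) = 0.5575
det(I−A) = Σ_j (I−A)_1j·C_1j = (0.85)(0.6225) + (-0.40)(0.2800) + (-0.25)(0.1900) = 0.369625
adj(I−A) = Cᵀ =
  [ 0.6225   0.4300   0.3675]
  [ 0.2800   0.7575   0.4325]
  [ 0.1900   0.2500   0.5575]
(I − A)⁻¹ = adj(I−A) / det(I−A) ≈
  [   1.6841     1.1633     0.9943]
  [   0.7575     2.0494     1.1701]
  [   0.5140     0.6764     1.5083]
x = (I − A)⁻¹ d = adj(I−A)·d / det(I−A), with det(I−A) = 0.369625:
  x_1 = (0.6225·100 + 0.4300·280 + 0.3675·300) / 0.369625 = 292.90 / 0.369625 ≈ 792.4
  x_2 = (0.2800·100 + 0.7575·280 + 0.4325·300) / 0.369625 = 369.85 / 0.369625 ≈ 1000.6
  x_3 = (0.1900·100 + 0.2500·280 + 0.5575·300) / 0.369625 = 256.25 / 0.369625 ≈ 693.3

x_3 = 693.3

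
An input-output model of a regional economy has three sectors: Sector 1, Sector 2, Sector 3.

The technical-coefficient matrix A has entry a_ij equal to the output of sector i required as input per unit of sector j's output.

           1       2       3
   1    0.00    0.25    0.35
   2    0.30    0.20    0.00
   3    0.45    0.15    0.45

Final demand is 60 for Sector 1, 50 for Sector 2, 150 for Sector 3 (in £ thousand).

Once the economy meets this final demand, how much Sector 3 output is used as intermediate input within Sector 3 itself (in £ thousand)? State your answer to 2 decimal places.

I − A =
  [   1.00    -0.25    -0.35]
  [  -0.30     0.80     0.00]
  [  -0.45    -0.15     0.55]
Cofactors of I−A, C_ij = (−1)^(i+j)·(minor ij) (rows/columns in the sector order above):
  C_11 = (0.80)(0.55) − (0.00)(-0.15) = 0.4400
  C_12 = −[(-0.30)(0.55) − (0.00)(-0.45)] = 0.1650
  C_13 = (-0.30)(-0.15) − (0.80)(-0.45) = 0.4050
  C_21 = −[(-0.25)(0.55) − (-0.35)(-0.15)] = 0.1900
  C_22 = (1.00)(0.55) − (-0.35)(-0.45) = 0.3925
  C_23 = −[(1.00)(-0.15) − (-0.25)(-0.45)] = 0.2625
  C_31 = (-0.25)(0.00) − (-0.35)(0.80) = 0.2800
  C_32 = −[(1.00)(0.00) − (-0.35)(-0.30)] = 0.1050
  C_33 = (1.00)(0.80) − (-0.25)(-0.30) = 0.7250
det(I−A) = Σ_j (I−A)_1j·C_1j = (1.00)(0.4400) + (-0.25)(0.1650) + (-0.35)(0.4050) = 0.2570
adj(I−A) = Cᵀ =
  [ 0.4400   0.1900   0.2800]
  [ 0.1650   0.3925   0.1050]
  [ 0.4050   0.2625   0.7250]
(I − A)⁻¹ = adj(I−A) / det(I−A) ≈
  [   1.7121     0.7393     1.0895]
  [   0.6420     1.5272     0.4086]
  [   1.5759     1.0214     2.8210]
First solve x = (I − A)⁻¹ d = adj(I−A)·d / det(I−A); in particular x_3 = (0.4050·60 + 0.2625·50 + 0.7250·150) / 0.2570 = 146.175 / 0.2570 ≈ 568.7743.
Intermediate flow from 3 to 3: z_33 = a_33 · x_3 = 0.45 × 146.175 / 0.2570 = 65.77875 / 0.2570 ≈ 255.95.

z_33 = 255.95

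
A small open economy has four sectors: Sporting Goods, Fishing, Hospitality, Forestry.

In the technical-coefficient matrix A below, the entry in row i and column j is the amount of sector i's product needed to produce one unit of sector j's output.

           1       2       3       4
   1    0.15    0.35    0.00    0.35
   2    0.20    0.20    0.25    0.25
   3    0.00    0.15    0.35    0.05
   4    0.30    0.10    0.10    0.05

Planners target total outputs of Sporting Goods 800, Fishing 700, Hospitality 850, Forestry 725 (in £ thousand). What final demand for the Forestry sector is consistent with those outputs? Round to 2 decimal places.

I − A =
  [   0.85    -0.35     0.00    -0.35]
  [  -0.20     0.80    -0.25    -0.25]
  [   0.00    -0.15     0.65    -0.05]
  [  -0.30    -0.10    -0.10     0.95]
d = (I − A) x:
  d_1 = (+0.85)·800 + (-0.35)·700 + (+0.00)·850 + (-0.35)·725 = 181.25
  d_2 = (-0.20)·800 + (+0.80)·700 + (-0.25)·850 + (-0.25)·725 = 6.25
  d_3 = (+0.00)·800 + (-0.15)·700 + (+0.65)·850 + (-0.05)·725 = 411.25
  d_4 = (-0.30)·800 + (-0.10)·700 + (-0.10)·850 + (+0.95)·725 = 293.75

d_4 = 293.75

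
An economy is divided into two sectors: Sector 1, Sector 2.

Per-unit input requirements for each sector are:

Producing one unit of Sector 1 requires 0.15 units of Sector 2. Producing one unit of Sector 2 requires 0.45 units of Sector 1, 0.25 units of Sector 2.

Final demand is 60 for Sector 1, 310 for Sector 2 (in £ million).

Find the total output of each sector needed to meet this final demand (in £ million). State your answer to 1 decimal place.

I − A =
  [   1.00    -0.45]
  [  -0.15     0.75]
det(I−A) = (1.00)(0.75) − (-0.45)(-0.15) = 0.6825
adj(I−A) = [[0.75, 0.45], [0.15, 1.00]]
(I − A)⁻¹ = adj(I−A) / det(I−A) ≈
  [   1.0989     0.6593]
  [   0.2198     1.4652]
x = (I − A)⁻¹ d = adj(I−A)·d / det(I−A), with det(I−A) = 0.6825:
  x_1 = (0.75·60 + 0.45·310) / 0.6825 = 184.50 / 0.6825 ≈ 270.3
  x_2 = (0.15·60 + 1.00·310) / 0.6825 = 319.00 / 0.6825 ≈ 467.4

x_1 = 270.3, x_2 = 467.4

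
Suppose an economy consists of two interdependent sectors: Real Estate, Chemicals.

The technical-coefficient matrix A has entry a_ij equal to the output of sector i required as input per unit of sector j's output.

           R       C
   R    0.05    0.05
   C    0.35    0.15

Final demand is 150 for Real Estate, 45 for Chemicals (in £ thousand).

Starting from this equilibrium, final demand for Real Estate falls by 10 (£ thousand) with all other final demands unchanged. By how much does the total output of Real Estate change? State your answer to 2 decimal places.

I − A =
  [   0.95    -0.05]
  [  -0.35     0.85]
det(I−A) = (0.95)(0.85) − (-0.05)(-0.35) = 0.7900
adj(I−A) = [[0.85, 0.05], [0.35, 0.95]]
(I − A)⁻¹ = adj(I−A) / det(I−A) ≈
  [   1.0759     0.0633]
  [   0.4430     1.2025]
Δx = (I − A)⁻¹ Δd with Δd having -10 in the Real Estate component and 0 elsewhere.
So Δx_R = L_RR · (-10), where L_RR = adj(I−A)_RR / det(I−A) = 0.85 / 0.7900.
Δx_R = 0.85 × (-10) / 0.7900 = -8.50 / 0.7900 ≈ -10.76.

Δx_R = -10.76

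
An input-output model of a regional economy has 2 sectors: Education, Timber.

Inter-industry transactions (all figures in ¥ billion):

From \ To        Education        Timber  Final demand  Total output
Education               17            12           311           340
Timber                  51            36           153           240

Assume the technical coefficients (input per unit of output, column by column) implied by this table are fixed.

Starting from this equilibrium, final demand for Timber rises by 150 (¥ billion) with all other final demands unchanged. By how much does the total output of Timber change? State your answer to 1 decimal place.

Technical coefficients a_ij = z_ij / X_j:
  a_EE = 17/340 = 0.05, a_TE = 51/340 = 0.15
  a_ET = 12/240 = 0.05, a_TT = 36/240 = 0.15
I − A =
  [   0.95    -0.05]
  [  -0.15     0.85]
det(I−A) = (0.95)(0.85) − (-0.05)(-0.15) = 0.8000
adj(I−A) = [[0.85, 0.05], [0.15, 0.95]]
(I − A)⁻¹ = adj(I−A) / det(I−A) ≈
  [   1.0625     0.0625]
  [   0.1875     1.1875]
Δx = (I − A)⁻¹ Δd with Δd having +150 in the Timber component and 0 elsewhere.
So Δx_T = L_TT · (+150), where L_TT = adj(I−A)_TT / det(I−A) = 0.95 / 0.8000.
Δx_T = 0.95 × (+150) / 0.8000 = 142.50 / 0.8000 ≈ 178.1.

Δx_T = 178.1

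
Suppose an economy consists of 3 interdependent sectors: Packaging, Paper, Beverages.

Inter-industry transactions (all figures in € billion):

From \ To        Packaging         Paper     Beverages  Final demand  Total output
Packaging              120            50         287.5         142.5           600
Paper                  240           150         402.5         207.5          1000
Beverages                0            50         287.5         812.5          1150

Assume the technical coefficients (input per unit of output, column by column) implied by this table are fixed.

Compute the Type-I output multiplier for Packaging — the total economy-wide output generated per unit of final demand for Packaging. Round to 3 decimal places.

Technical coefficients a_ij = z_ij / X_j:
  a_11 = 120/600 = 0.20, a_21 = 240/600 = 0.40, a_31 = 0/600 = 0.00
  a_12 = 50/1000 = 0.05, a_22 = 150/1000 = 0.15, a_32 = 50/1000 = 0.05
  a_13 = 287.5/1150 = 0.25, a_23 = 402.5/1150 = 0.35, a_33 = 287.5/1150 = 0.25
I − A =
  [   0.80    -0.05    -0.25]
  [  -0.40     0.85    -0.35]
  [   0.00    -0.05     0.75]
Cofactors of I−A, C_ij = (−1)^(i+j)·(minor ij) (rows/columns in the sector order above):
  C_11 = (0.85)(0.75) − (-0.35)(-0.05) = 0.6200
  C_12 = −[(-0.40)(0.75) − (-0.35)(0.00)] = 0.3000
  C_13 = (-0.40)(-0.05) − (0.85)(0.00) = 0.0200
  C_21 = −[(-0.05)(0.75) − (-0.25)(-0.05)] = 0.0500
  C_22 = (0.80)(0.75) − (-0.25)(0.00) = 0.6000
  C_23 = −[(0.80)(-0.05) − (-0.05)(0.00)] = 0.0400
  C_31 = (-0.05)(-0.35) − (-0.25)(0.85) = 0.2300
  C_32 = −[(0.80)(-0.35) − (-0.25)(-0.40)] = 0.3800
  C_33 = (0.80)(0.85) − (-0.05)(-0.40) = 0.6600
det(I−A) = Σ_j (I−A)_1j·C_1j = (0.80)(0.6200) + (-0.05)(0.3000) + (-0.25)(0.0200) = 0.4760
adj(I−A) = Cᵀ =
  [ 0.6200   0.0500   0.2300]
  [ 0.3000   0.6000   0.3800]
  [ 0.0200   0.0400   0.6600]
(I − A)⁻¹ = adj(I−A) / det(I−A) ≈
  [   1.3025     0.1050     0.4832]
  [   0.6303     1.2605     0.7983]
  [   0.0420     0.0840     1.3866]
The output multiplier for sector j is the column-j sum of the Leontief inverse (I − A)⁻¹ = adj(I−A) / det(I−A).
Column 1 of adj(I−A): (0.6200, 0.3000, 0.0200); det(I−A) = 0.4760.
m_1 = (0.6200 + 0.3000 + 0.0200) / 0.4760 = 0.94 / 0.4760 ≈ 1.975.

m_1 = 1.975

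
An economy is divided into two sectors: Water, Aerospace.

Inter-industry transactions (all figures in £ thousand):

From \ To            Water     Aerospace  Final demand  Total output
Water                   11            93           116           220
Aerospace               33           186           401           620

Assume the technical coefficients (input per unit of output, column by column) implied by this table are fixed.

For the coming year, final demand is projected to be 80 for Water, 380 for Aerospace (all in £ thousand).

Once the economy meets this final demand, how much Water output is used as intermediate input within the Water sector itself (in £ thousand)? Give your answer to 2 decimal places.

z_WW = 8.79

Technical coefficients a_ij = z_ij / X_j:
  a_WW = 11/220 = 0.05, a_AW = 33/220 = 0.15
  a_WA = 93/620 = 0.15, a_AA = 186/620 = 0.30
I − A =
  [   0.95    -0.15]
  [  -0.15     0.70]
det(I−A) = (0.95)(0.70) − (-0.15)(-0.15) = 0.6425
adj(I−A) = [[0.70, 0.15], [0.15, 0.95]]
(I − A)⁻¹ = adj(I−A) / det(I−A) ≈
  [   1.0895     0.2335]
  [   0.2335     1.4786]
First solve x = (I − A)⁻¹ d = adj(I−A)·d / det(I−A); in particular x_W = (0.70·80 + 0.15·380) / 0.6425 = 113.00 / 0.6425 ≈ 175.8755.
Intermediate flow from W to W: z_WW = a_WW · x_W = 0.05 × 113.00 / 0.6425 = 5.65 / 0.6425 ≈ 8.79.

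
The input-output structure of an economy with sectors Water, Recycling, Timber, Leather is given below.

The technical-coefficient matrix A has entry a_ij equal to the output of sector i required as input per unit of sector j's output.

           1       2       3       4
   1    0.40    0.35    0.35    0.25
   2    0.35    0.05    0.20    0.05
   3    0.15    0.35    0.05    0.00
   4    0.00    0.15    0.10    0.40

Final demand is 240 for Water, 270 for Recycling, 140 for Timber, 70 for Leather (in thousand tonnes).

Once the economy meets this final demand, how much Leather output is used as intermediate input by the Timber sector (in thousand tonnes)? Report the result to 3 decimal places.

z_43 = 86.036

I − A =
  [   0.60    -0.35    -0.35    -0.25]
  [  -0.35     0.95    -0.20    -0.05]
  [  -0.15    -0.35     0.95     0.00]
  [   0.00    -0.15    -0.10     0.60]
Compute the cofactors C_ij = (−1)^(i+j)·(3×3 minor ij) of I−A; the adjugate is their transpose:
adj(I−A) = Cᵀ =
  [ 0.490625   0.317375   0.271875   0.230875]
  [ 0.218250   0.306750   0.157250   0.116500]
  [ 0.157875   0.163125   0.250875   0.079375]
  [ 0.080875   0.103875   0.081125   0.279875]
det(I−A) = Σ_j (I−A)_1j·C_1j = (0.60)(0.490625) + (-0.35)(0.218250) + (-0.35)(0.157875) + (-0.25)(0.080875) = 0.1425125
(I − A)⁻¹ = adj(I−A) / det(I−A) ≈
  [   3.4427     2.2270     1.9077     1.6200]
  [   1.5314     2.1524     1.1034     0.8175]
  [   1.1078     1.1446     1.7604     0.5570]
  [   0.5675     0.7289     0.5692     1.9639]
First solve x = (I − A)⁻¹ d = adj(I−A)·d / det(I−A); in particular x_3 = (0.157875·240 + 0.163125·270 + 0.250875·140 + 0.079375·70) / 0.1425125 = 122.6125 / 0.1425125 ≈ 860.36313.
Intermediate flow from 4 to 3: z_43 = a_43 · x_3 = 0.10 × 122.6125 / 0.1425125 = 12.26125 / 0.1425125 ≈ 86.036.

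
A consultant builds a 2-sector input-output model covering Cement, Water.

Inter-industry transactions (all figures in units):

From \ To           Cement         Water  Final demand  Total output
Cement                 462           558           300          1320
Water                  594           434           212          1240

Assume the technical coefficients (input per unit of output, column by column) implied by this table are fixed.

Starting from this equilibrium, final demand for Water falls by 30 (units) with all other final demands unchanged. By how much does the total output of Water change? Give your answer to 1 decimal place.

Technical coefficients a_ij = z_ij / X_j:
  a_11 = 462/1320 = 0.35, a_21 = 594/1320 = 0.45
  a_12 = 558/1240 = 0.45, a_22 = 434/1240 = 0.35
I − A =
  [   0.65    -0.45]
  [  -0.45     0.65]
det(I−A) = (0.65)(0.65) − (-0.45)(-0.45) = 0.2200
adj(I−A) = [[0.65, 0.45], [0.45, 0.65]]
(I − A)⁻¹ = adj(I−A) / det(I−A) ≈
  [   2.9545     2.0455]
  [   2.0455     2.9545]
Δx = (I − A)⁻¹ Δd with Δd having -30 in the Water component and 0 elsewhere.
So Δx_2 = L_22 · (-30), where L_22 = adj(I−A)_22 / det(I−A) = 0.65 / 0.2200.
Δx_2 = 0.65 × (-30) / 0.2200 = -19.50 / 0.2200 ≈ -88.6.

Δx_2 = -88.6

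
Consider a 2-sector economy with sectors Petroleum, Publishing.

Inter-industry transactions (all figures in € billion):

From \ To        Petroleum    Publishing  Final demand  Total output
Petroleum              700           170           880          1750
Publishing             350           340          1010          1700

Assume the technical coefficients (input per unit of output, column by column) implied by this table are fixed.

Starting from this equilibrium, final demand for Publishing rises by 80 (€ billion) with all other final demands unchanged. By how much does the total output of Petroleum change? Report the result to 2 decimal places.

Technical coefficients a_ij = z_ij / X_j:
  a_11 = 700/1750 = 0.40, a_21 = 350/1750 = 0.20
  a_12 = 170/1700 = 0.10, a_22 = 340/1700 = 0.20
I − A =
  [   0.60    -0.10]
  [  -0.20     0.80]
det(I−A) = (0.60)(0.80) − (-0.10)(-0.20) = 0.4600
adj(I−A) = [[0.80, 0.10], [0.20, 0.60]]
(I − A)⁻¹ = adj(I−A) / det(I−A) ≈
  [   1.7391     0.2174]
  [   0.4348     1.3043]
Δx = (I − A)⁻¹ Δd with Δd having +80 in the Publishing component and 0 elsewhere.
So Δx_1 = L_12 · (+80), where L_12 = adj(I−A)_12 / det(I−A) = 0.10 / 0.4600.
Δx_1 = 0.10 × (+80) / 0.4600 = 8.00 / 0.4600 ≈ 17.39.

Δx_1 = 17.39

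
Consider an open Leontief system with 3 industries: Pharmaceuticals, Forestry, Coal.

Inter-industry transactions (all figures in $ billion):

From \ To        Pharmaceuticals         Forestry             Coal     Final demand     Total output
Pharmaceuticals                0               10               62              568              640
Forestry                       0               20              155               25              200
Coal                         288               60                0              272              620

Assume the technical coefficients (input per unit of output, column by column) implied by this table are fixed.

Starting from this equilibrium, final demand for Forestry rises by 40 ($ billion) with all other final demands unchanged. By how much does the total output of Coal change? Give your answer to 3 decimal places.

Technical coefficients a_ij = z_ij / X_j:
  a_11 = 0/640 = 0.00, a_21 = 0/640 = 0.00, a_31 = 288/640 = 0.45
  a_12 = 10/200 = 0.05, a_22 = 20/200 = 0.10, a_32 = 60/200 = 0.30
  a_13 = 62/620 = 0.10, a_23 = 155/620 = 0.25, a_33 = 0/620 = 0.00
I − A =
  [   1.00    -0.05    -0.10]
  [   0.00     0.90    -0.25]
  [  -0.45    -0.30     1.00]
Cofactors of I−A, C_ij = (−1)^(i+j)·(minor ij) (rows/columns in the sector order above):
  C_11 = (0.90)(1.00) − (-0.25)(-0.30) = 0.8250
  C_12 = −[(0.00)(1.00) − (-0.25)(-0.45)] = 0.1125
  C_13 = (0.00)(-0.30) − (0.90)(-0.45) = 0.4050
  C_21 = −[(-0.05)(1.00) − (-0.10)(-0.30)] = 0.0800
  C_22 = (1.00)(1.00) − (-0.10)(-0.45) = 0.9550
  C_23 = −[(1.00)(-0.30) − (-0.05)(-0.45)] = 0.3225
  C_31 = (-0.05)(-0.25) − (-0.10)(0.90) = 0.1025
  C_32 = −[(1.00)(-0.25) − (-0.10)(0.00)] = 0.2500
  C_33 = (1.00)(0.90) − (-0.05)(0.00) = 0.9000
det(I−A) = Σ_j (I−A)_1j·C_1j = (1.00)(0.8250) + (-0.05)(0.1125) + (-0.10)(0.4050) = 0.778875
adj(I−A) = Cᵀ =
  [ 0.8250   0.0800   0.1025]
  [ 0.1125   0.9550   0.2500]
  [ 0.4050   0.3225   0.9000]
(I − A)⁻¹ = adj(I−A) / det(I−A) ≈
  [   1.0592     0.1027     0.1316]
  [   0.1444     1.2261     0.3210]
  [   0.5200     0.4141     1.1555]
Δx = (I − A)⁻¹ Δd with Δd having +40 in the Forestry component and 0 elsewhere.
So Δx_3 = L_32 · (+40), where L_32 = adj(I−A)_32 / det(I−A) = 0.3225 / 0.778875.
Δx_3 = 0.3225 × (+40) / 0.778875 = 12.90 / 0.778875 ≈ 16.562.

Δx_3 = 16.562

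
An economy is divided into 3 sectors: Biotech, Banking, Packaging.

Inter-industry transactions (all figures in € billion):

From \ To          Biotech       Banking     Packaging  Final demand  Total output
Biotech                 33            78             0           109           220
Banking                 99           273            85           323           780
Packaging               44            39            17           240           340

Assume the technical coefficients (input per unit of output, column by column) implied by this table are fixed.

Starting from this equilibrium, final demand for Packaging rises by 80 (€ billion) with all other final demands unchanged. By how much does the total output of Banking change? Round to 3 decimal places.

Technical coefficients a_ij = z_ij / X_j:
  a_11 = 33/220 = 0.15, a_21 = 99/220 = 0.45, a_31 = 44/220 = 0.20
  a_12 = 78/780 = 0.10, a_22 = 273/780 = 0.35, a_32 = 39/780 = 0.05
  a_13 = 0/340 = 0.00, a_23 = 85/340 = 0.25, a_33 = 17/340 = 0.05
I − A =
  [   0.85    -0.10     0.00]
  [  -0.45     0.65    -0.25]
  [  -0.20    -0.05     0.95]
Cofactors of I−A, C_ij = (−1)^(i+j)·(minor ij) (rows/columns in the sector order above):
  C_11 = (0.65)(0.95) − (-0.25)(-0.05) = 0.6050
  C_12 = −[(-0.45)(0.95) − (-0.25)(-0.20)] = 0.4775
  C_13 = (-0.45)(-0.05) − (0.65)(-0.20) = 0.1525
  C_21 = −[(-0.10)(0.95) − (0.00)(-0.05)] = 0.0950
  C_22 = (0.85)(0.95) − (0.00)(-0.20) = 0.8075
  C_23 = −[(0.85)(-0.05) − (-0.10)(-0.20)] = 0.0625
  C_31 = (-0.10)(-0.25) − (0.00)(0.65) = 0.0250
  C_32 = −[(0.85)(-0.25) − (0.00)(-0.45)] = 0.2125
  C_33 = (0.85)(0.65) − (-0.10)(-0.45) = 0.5075
det(I−A) = Σ_j (I−A)_1j·C_1j = (0.85)(0.6050) + (-0.10)(0.4775) + (0.00)(0.1525) = 0.4665
adj(I−A) = Cᵀ =
  [ 0.6050   0.0950   0.0250]
  [ 0.4775   0.8075   0.2125]
  [ 0.1525   0.0625   0.5075]
(I − A)⁻¹ = adj(I−A) / det(I−A) ≈
  [   1.2969     0.2036     0.0536]
  [   1.0236     1.7310     0.4555]
  [   0.3269     0.1340     1.0879]
Δx = (I − A)⁻¹ Δd with Δd having +80 in the Packaging component and 0 elsewhere.
So Δx_2 = L_23 · (+80), where L_23 = adj(I−A)_23 / det(I−A) = 0.2125 / 0.4665.
Δx_2 = 0.2125 × (+80) / 0.4665 = 17.00 / 0.4665 ≈ 36.442.

Δx_2 = 36.442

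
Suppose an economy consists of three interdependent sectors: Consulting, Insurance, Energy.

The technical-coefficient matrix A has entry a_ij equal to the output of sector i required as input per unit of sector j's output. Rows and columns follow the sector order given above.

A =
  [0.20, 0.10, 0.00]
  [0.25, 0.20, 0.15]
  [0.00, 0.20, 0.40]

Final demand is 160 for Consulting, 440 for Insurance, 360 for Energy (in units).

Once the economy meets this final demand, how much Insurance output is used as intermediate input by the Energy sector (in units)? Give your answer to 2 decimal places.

I − A =
  [   0.80    -0.10     0.00]
  [  -0.25     0.80    -0.15]
  [   0.00    -0.20     0.60]
Cofactors of I−A, C_ij = (−1)^(i+j)·(minor ij) (rows/columns in the sector order above):
  C_11 = (0.80)(0.60) − (-0.15)(-0.20) = 0.4500
  C_12 = −[(-0.25)(0.60) − (-0.15)(0.00)] = 0.1500
  C_13 = (-0.25)(-0.20) − (0.80)(0.00) = 0.0500
  C_21 = −[(-0.10)(0.60) − (0.00)(-0.20)] = 0.0600
  C_22 = (0.80)(0.60) − (0.00)(0.00) = 0.4800
  C_23 = −[(0.80)(-0.20) − (-0.10)(0.00)] = 0.1600
  C_31 = (-0.10)(-0.15) − (0.00)(0.80) = 0.0150
  C_32 = −[(0.80)(-0.15) − (0.00)(-0.25)] = 0.1200
  C_33 = (0.80)(0.80) − (-0.10)(-0.25) = 0.6150
det(I−A) = Σ_j (I−A)_1j·C_1j = (0.80)(0.4500) + (-0.10)(0.1500) + (0.00)(0.0500) = 0.3450
adj(I−A) = Cᵀ =
  [ 0.4500   0.0600   0.0150]
  [ 0.1500   0.4800   0.1200]
  [ 0.0500   0.1600   0.6150]
(I − A)⁻¹ = adj(I−A) / det(I−A) ≈
  [   1.3043     0.1739     0.0435]
  [   0.4348     1.3913     0.3478]
  [   0.1449     0.4638     1.7826]
First solve x = (I − A)⁻¹ d = adj(I−A)·d / det(I−A); in particular x_3 = (0.0500·160 + 0.1600·440 + 0.6150·360) / 0.3450 = 299.80 / 0.3450 ≈ 868.9855.
Intermediate flow from 2 to 3: z_23 = a_23 · x_3 = 0.15 × 299.80 / 0.3450 = 44.97 / 0.3450 ≈ 130.35.

z_23 = 130.35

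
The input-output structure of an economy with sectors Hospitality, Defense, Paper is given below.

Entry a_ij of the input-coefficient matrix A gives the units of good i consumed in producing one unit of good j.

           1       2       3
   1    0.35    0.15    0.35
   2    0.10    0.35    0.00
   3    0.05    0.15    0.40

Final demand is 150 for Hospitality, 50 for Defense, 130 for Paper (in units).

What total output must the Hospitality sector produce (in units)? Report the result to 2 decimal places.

I − A =
  [   0.65    -0.15    -0.35]
  [  -0.10     0.65     0.00]
  [  -0.05    -0.15     0.60]
Cofactors of I−A, C_ij = (−1)^(i+j)·(minor ij) (rows/columns in the sector order above):
  C_11 = (0.65)(0.60) − (0.00)(-0.15) = 0.3900
  C_12 = −[(-0.10)(0.60) − (0.00)(-0.05)] = 0.0600
  C_13 = (-0.10)(-0.15) − (0.65)(-0.05) = 0.0475
  C_21 = −[(-0.15)(0.60) − (-0.35)(-0.15)] = 0.1425
  C_22 = (0.65)(0.60) − (-0.35)(-0.05) = 0.3725
  C_23 = −[(0.65)(-0.15) − (-0.15)(-0.05)] = 0.1050
  C_31 = (-0.15)(0.00) − (-0.35)(0.65) = 0.2275
  C_32 = −[(0.65)(0.00) − (-0.35)(-0.10)] = 0.0350
  C_33 = (0.65)(0.65) − (-0.15)(-0.10) = 0.4075
det(I−A) = Σ_j (I−A)_1j·C_1j = (0.65)(0.3900) + (-0.15)(0.0600) + (-0.35)(0.0475) = 0.227875
adj(I−A) = Cᵀ =
  [ 0.3900   0.1425   0.2275]
  [ 0.0600   0.3725   0.0350]
  [ 0.0475   0.1050   0.4075]
(I − A)⁻¹ = adj(I−A) / det(I−A) ≈
  [   1.7115     0.6253     0.9984]
  [   0.2633     1.6347     0.1536]
  [   0.2084     0.4608     1.7883]
x = (I − A)⁻¹ d = adj(I−A)·d / det(I−A), with det(I−A) = 0.227875:
  x_1 = (0.3900·150 + 0.1425·50 + 0.2275·130) / 0.227875 = 95.20 / 0.227875 ≈ 417.77
  x_2 = (0.0600·150 + 0.3725·50 + 0.0350·130) / 0.227875 = 32.175 / 0.227875 ≈ 141.20
  x_3 = (0.0475·150 + 0.1050·50 + 0.4075·130) / 0.227875 = 65.35 / 0.227875 ≈ 286.78

x_1 = 417.77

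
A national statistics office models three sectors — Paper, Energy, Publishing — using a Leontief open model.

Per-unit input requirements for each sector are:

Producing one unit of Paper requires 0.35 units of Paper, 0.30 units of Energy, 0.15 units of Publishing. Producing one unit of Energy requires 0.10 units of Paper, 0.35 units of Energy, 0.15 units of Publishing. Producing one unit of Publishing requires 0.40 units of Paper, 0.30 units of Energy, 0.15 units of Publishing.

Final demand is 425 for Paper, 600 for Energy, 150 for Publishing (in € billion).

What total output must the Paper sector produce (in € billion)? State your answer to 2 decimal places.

I − A =
  [   0.65    -0.10    -0.40]
  [  -0.30     0.65    -0.30]
  [  -0.15    -0.15     0.85]
Cofactors of I−A, C_ij = (−1)^(i+j)·(minor ij) (rows/columns in the sector order above):
  C_11 = (0.65)(0.85) − (-0.30)(-0.15) = 0.5075
  C_12 = −[(-0.30)(0.85) − (-0.30)(-0.15)] = 0.3000
  C_13 = (-0.30)(-0.15) − (0.65)(-0.15) = 0.1425
  C_21 = −[(-0.10)(0.85) − (-0.40)(-0.15)] = 0.1450
  C_22 = (0.65)(0.85) − (-0.40)(-0.15) = 0.4925
  C_23 = −[(0.65)(-0.15) − (-0.10)(-0.15)] = 0.1125
  C_31 = (-0.10)(-0.30) − (-0.40)(0.65) = 0.2900
  C_32 = −[(0.65)(-0.30) − (-0.40)(-0.30)] = 0.3150
  C_33 = (0.65)(0.65) − (-0.10)(-0.30) = 0.3925
det(I−A) = Σ_j (I−A)_1j·C_1j = (0.65)(0.5075) + (-0.10)(0.3000) + (-0.40)(0.1425) = 0.242875
adj(I−A) = Cᵀ =
  [ 0.5075   0.1450   0.2900]
  [ 0.3000   0.4925   0.3150]
  [ 0.1425   0.1125   0.3925]
(I − A)⁻¹ = adj(I−A) / det(I−A) ≈
  [   2.0896     0.5970     1.1940]
  [   1.2352     2.0278     1.2970]
  [   0.5867     0.4632     1.6161]
x = (I − A)⁻¹ d = adj(I−A)·d / det(I−A), with det(I−A) = 0.242875:
  x_1 = (0.5075·425 + 0.1450·600 + 0.2900·150) / 0.242875 = 346.1875 / 0.242875 ≈ 1425.37
  x_2 = (0.3000·425 + 0.4925·600 + 0.3150·150) / 0.242875 = 470.25 / 0.242875 ≈ 1936.18
  x_3 = (0.1425·425 + 0.1125·600 + 0.3925·150) / 0.242875 = 186.9375 / 0.242875 ≈ 769.69

x_1 = 1425.37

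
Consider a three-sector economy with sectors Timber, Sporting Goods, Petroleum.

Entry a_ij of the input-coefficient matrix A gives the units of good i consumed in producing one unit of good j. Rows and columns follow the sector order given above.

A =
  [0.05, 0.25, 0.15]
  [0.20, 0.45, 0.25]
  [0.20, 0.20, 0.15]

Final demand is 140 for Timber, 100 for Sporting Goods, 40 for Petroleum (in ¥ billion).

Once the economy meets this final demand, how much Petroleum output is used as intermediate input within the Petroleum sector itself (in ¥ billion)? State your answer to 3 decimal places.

z_33 = 30.035

I − A =
  [   0.95    -0.25    -0.15]
  [  -0.20     0.55    -0.25]
  [  -0.20    -0.20     0.85]
Cofactors of I−A, C_ij = (−1)^(i+j)·(minor ij) (rows/columns in the sector order above):
  C_11 = (0.55)(0.85) − (-0.25)(-0.20) = 0.4175
  C_12 = −[(-0.20)(0.85) − (-0.25)(-0.20)] = 0.2200
  C_13 = (-0.20)(-0.20) − (0.55)(-0.20) = 0.1500
  C_21 = −[(-0.25)(0.85) − (-0.15)(-0.20)] = 0.2425
  C_22 = (0.95)(0.85) − (-0.15)(-0.20) = 0.7775
  C_23 = −[(0.95)(-0.20) − (-0.25)(-0.20)] = 0.2400
  C_31 = (-0.25)(-0.25) − (-0.15)(0.55) = 0.1450
  C_32 = −[(0.95)(-0.25) − (-0.15)(-0.20)] = 0.2675
  C_33 = (0.95)(0.55) − (-0.25)(-0.20) = 0.4725
det(I−A) = Σ_j (I−A)_1j·C_1j = (0.95)(0.4175) + (-0.25)(0.2200) + (-0.15)(0.1500) = 0.319125
adj(I−A) = Cᵀ =
  [ 0.4175   0.2425   0.1450]
  [ 0.2200   0.7775   0.2675]
  [ 0.1500   0.2400   0.4725]
(I − A)⁻¹ = adj(I−A) / det(I−A) ≈
  [   1.3083     0.7599     0.4544]
  [   0.6894     2.4363     0.8382]
  [   0.4700     0.7521     1.4806]
First solve x = (I − A)⁻¹ d = adj(I−A)·d / det(I−A); in particular x_3 = (0.1500·140 + 0.2400·100 + 0.4725·40) / 0.319125 = 63.90 / 0.319125 ≈ 200.23502.
Intermediate flow from 3 to 3: z_33 = a_33 · x_3 = 0.15 × 63.90 / 0.319125 = 9.585 / 0.319125 ≈ 30.035.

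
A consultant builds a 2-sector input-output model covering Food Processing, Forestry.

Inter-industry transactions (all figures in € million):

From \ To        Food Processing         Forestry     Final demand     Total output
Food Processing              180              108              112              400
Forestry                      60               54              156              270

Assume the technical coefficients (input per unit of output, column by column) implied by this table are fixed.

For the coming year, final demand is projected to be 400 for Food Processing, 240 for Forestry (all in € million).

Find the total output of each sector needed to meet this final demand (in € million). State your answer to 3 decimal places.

x_1 = 1094.737, x_2 = 505.263

Technical coefficients a_ij = z_ij / X_j:
  a_11 = 180/400 = 0.45, a_21 = 60/400 = 0.15
  a_12 = 108/270 = 0.40, a_22 = 54/270 = 0.20
I − A =
  [   0.55    -0.40]
  [  -0.15     0.80]
det(I−A) = (0.55)(0.80) − (-0.40)(-0.15) = 0.3800
adj(I−A) = [[0.80, 0.40], [0.15, 0.55]]
(I − A)⁻¹ = adj(I−A) / det(I−A) ≈
  [   2.1053     1.0526]
  [   0.3947     1.4474]
x = (I − A)⁻¹ d = adj(I−A)·d / det(I−A), with det(I−A) = 0.3800:
  x_1 = (0.80·400 + 0.40·240) / 0.3800 = 416.00 / 0.3800 ≈ 1094.737
  x_2 = (0.15·400 + 0.55·240) / 0.3800 = 192.00 / 0.3800 ≈ 505.263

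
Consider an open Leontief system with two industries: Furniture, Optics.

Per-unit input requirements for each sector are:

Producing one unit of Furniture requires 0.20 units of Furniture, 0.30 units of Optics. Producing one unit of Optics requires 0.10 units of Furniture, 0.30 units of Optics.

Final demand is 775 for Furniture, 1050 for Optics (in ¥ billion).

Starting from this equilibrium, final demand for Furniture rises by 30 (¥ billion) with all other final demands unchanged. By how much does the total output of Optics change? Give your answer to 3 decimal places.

I − A =
  [   0.80    -0.10]
  [  -0.30     0.70]
det(I−A) = (0.80)(0.70) − (-0.10)(-0.30) = 0.5300
adj(I−A) = [[0.70, 0.10], [0.30, 0.80]]
(I − A)⁻¹ = adj(I−A) / det(I−A) ≈
  [   1.3208     0.1887]
  [   0.5660     1.5094]
Δx = (I − A)⁻¹ Δd with Δd having +30 in the Furniture component and 0 elsewhere.
So Δx_O = L_OF · (+30), where L_OF = adj(I−A)_OF / det(I−A) = 0.30 / 0.5300.
Δx_O = 0.30 × (+30) / 0.5300 = 9.00 / 0.5300 ≈ 16.981.

Δx_O = 16.981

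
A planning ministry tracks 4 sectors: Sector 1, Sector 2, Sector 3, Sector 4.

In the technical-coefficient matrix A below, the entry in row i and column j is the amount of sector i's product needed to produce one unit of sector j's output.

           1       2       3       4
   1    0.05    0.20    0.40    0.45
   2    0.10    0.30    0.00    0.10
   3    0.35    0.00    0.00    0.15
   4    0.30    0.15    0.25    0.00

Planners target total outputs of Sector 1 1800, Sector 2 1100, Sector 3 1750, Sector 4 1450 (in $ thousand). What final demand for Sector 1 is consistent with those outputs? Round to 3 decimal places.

I − A =
  [   0.95    -0.20    -0.40    -0.45]
  [  -0.10     0.70     0.00    -0.10]
  [  -0.35     0.00     1.00    -0.15]
  [  -0.30    -0.15    -0.25     1.00]
d = (I − A) x:
  d_1 = (+0.95)·1800 + (-0.20)·1100 + (-0.40)·1750 + (-0.45)·1450 = 137.500
  d_2 = (-0.10)·1800 + (+0.70)·1100 + (+0.00)·1750 + (-0.10)·1450 = 445.000
  d_3 = (-0.35)·1800 + (+0.00)·1100 + (+1.00)·1750 + (-0.15)·1450 = 902.500
  d_4 = (-0.30)·1800 + (-0.15)·1100 + (-0.25)·1750 + (+1.00)·1450 = 307.500

d_1 = 137.500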